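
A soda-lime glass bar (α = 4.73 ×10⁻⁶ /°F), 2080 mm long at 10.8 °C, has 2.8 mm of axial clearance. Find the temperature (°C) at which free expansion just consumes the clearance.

α = 4.73×10⁻⁶/°F × 9/5 = 8.51×10⁻⁶/K.
α·L₀·ΔT = 2.8 mm ⇒ ΔT = 2.8 / (8.51×10⁻⁶ × 2080.0) = 158.1 K.
T = 10.8 + 158.1 = 168.9 °C.

169 °C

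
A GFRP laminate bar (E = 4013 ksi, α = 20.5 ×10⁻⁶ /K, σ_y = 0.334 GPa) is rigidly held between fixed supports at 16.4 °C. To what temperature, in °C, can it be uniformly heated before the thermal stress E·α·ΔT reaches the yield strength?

E = 4013 ksi = 27.67 GPa.
σ_y = 0.334 GPa = 334.0 MPa.
E·α·ΔT = 334.0 MPa ⇒ ΔT = 334.0 / (27.67×10³ × 20.5×10⁻⁶) = 588.8 K.
T = 16.4 + 588.8 = 605.2 °C.

605 °C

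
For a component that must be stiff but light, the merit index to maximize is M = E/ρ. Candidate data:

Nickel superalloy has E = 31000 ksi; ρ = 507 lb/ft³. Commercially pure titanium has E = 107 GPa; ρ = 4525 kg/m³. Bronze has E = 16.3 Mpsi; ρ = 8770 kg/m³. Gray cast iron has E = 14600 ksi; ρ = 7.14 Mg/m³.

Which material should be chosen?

nickel superalloy

Normalizing units and computing the index:
  nickel superalloy: E = 213.7 GPa, ρ = 8121 kg/m³
  commercially pure titanium: E = 107.0 GPa, ρ = 4525 kg/m³
  bronze: E = 112.4 GPa, ρ = 8770 kg/m³
  gray cast iron: E = 100.7 GPa, ρ = 7140 kg/m³
  nickel superalloy: M = 26.3 MN·m/kg
  commercially pure titanium: M = 23.6 MN·m/kg
  gray cast iron: M = 14.1 MN·m/kg
  bronze: M = 12.8 MN·m/kg
Highest index: nickel superalloy.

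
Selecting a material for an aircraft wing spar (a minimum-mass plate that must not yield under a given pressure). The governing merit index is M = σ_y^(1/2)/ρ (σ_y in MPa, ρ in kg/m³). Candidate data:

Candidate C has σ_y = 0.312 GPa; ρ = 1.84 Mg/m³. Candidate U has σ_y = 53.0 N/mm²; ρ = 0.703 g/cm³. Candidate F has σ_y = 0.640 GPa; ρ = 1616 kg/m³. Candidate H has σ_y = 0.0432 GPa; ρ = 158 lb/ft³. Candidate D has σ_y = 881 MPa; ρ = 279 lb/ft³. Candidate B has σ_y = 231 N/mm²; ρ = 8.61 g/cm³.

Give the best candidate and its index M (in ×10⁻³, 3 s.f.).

After converting to SI:
  candidate C: σ_y = 312.0 MPa, ρ = 1840 kg/m³
  candidate U: σ_y = 53.00 MPa, ρ = 703.0 kg/m³
  candidate F: σ_y = 640.0 MPa, ρ = 1616 kg/m³
  candidate H: σ_y = 43.20 MPa, ρ = 2531 kg/m³
  candidate D: σ_y = 881.0 MPa, ρ = 4469 kg/m³
  candidate B: σ_y = 231.0 MPa, ρ = 8610 kg/m³
  candidate F: M = 15.7×10⁻³
  candidate U: M = 10.4×10⁻³
  candidate C: M = 9.60×10⁻³
  candidate D: M = 6.64×10⁻³
  candidate H: M = 2.60×10⁻³
  candidate B: M = 1.77×10⁻³
Highest index: candidate F.

candidate F, M = 15.7×10⁻³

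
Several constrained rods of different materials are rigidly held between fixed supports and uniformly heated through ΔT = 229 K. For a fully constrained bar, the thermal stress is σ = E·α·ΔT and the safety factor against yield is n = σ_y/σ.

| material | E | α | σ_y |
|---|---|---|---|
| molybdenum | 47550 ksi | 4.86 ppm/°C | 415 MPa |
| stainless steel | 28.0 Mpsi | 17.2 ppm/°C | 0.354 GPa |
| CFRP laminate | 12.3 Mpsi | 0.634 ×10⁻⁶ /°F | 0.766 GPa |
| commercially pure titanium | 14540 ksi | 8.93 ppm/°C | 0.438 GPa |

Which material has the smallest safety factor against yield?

Converting E to GPa, α to ×10⁻⁶/K, σ_y to MPa, then σ and n for each:
  molybdenum: E = 327.8, α = 4.86, σ_y = 415.0 → σ = 365 MPa, n = 1.14
  stainless steel: E = 193.1, α = 17.2, σ_y = 354.0 → σ = 760 MPa, n = 0.466
  CFRP laminate: E = 84.81, α = 1.14, σ_y = 766.0 → σ = 22.2 MPa, n = 34.6
  commercially pure titanium: E = 100.2, α = 8.93, σ_y = 438.0 → σ = 205 MPa, n = 2.14
The minimum is stainless steel at n = 0.466.

stainless steel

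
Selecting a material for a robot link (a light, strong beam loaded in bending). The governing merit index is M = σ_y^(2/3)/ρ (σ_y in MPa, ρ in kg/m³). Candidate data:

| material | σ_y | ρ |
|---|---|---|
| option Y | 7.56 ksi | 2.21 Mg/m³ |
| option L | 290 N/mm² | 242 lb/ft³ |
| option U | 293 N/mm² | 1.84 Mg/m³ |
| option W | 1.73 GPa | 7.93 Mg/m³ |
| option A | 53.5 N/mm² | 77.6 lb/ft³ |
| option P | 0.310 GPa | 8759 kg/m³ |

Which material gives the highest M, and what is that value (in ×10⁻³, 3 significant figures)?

Convert each candidate to consistent units, then evaluate M:
  option Y: σ_y = 52.12 MPa, ρ = 2210 kg/m³
  option L: σ_y = 290.0 MPa, ρ = 3876 kg/m³
  option U: σ_y = 293.0 MPa, ρ = 1840 kg/m³
  option W: σ_y = 1730 MPa, ρ = 7930 kg/m³
  option A: σ_y = 53.50 MPa, ρ = 1243 kg/m³
  option P: σ_y = 310.0 MPa, ρ = 8759 kg/m³
  option U: M = 24.0×10⁻³
  option W: M = 18.2×10⁻³
  option A: M = 11.4×10⁻³
  option L: M = 11.3×10⁻³
  option Y: M = 6.31×10⁻³
  option P: M = 5.23×10⁻³
Option U ranks first.

option U, M = 24.0×10⁻³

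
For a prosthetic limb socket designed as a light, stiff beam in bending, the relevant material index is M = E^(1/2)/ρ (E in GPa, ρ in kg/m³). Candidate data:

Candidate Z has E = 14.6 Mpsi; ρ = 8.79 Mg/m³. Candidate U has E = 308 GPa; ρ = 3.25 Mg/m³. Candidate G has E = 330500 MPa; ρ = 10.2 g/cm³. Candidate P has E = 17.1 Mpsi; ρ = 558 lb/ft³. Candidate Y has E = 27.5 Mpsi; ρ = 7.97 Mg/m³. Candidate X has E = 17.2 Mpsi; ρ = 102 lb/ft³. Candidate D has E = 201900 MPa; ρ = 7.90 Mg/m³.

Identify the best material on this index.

Putting every candidate on a common basis:
  candidate Z: E = 100.7 GPa, ρ = 8790 kg/m³
  candidate U: E = 308.0 GPa, ρ = 3250 kg/m³
  candidate G: E = 330.5 GPa, ρ = 10200 kg/m³
  candidate P: E = 117.9 GPa, ρ = 8938 kg/m³
  candidate Y: E = 189.6 GPa, ρ = 7970 kg/m³
  candidate X: E = 118.6 GPa, ρ = 1634 kg/m³
  candidate D: E = 201.9 GPa, ρ = 7900 kg/m³
  candidate X: M = 6.67×10⁻³
  candidate U: M = 5.40×10⁻³
  candidate D: M = 1.80×10⁻³
  candidate G: M = 1.78×10⁻³
  candidate Y: M = 1.73×10⁻³
  candidate P: M = 1.21×10⁻³
  candidate Z: M = 1.14×10⁻³
Candidate X has the largest M.

candidate X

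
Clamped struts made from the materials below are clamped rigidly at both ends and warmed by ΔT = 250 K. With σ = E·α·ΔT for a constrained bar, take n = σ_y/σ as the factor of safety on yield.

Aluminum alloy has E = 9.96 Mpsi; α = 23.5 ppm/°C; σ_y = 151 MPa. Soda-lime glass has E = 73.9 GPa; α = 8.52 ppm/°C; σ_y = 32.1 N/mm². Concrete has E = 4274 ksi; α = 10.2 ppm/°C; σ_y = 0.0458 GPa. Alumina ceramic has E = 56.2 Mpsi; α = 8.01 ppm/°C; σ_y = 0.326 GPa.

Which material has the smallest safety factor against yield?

Per material, after unit conversion:
  aluminum alloy: E = 68.67, α = 23.5, σ_y = 151.0 → σ = 403 MPa, n = 0.374
  soda-lime glass: E = 73.90, α = 8.52, σ_y = 32.10 → σ = 157 MPa, n = 0.204
  concrete: E = 29.47, α = 10.2, σ_y = 45.80 → σ = 75.1 MPa, n = 0.609
  alumina ceramic: E = 387.5, α = 8.01, σ_y = 326.0 → σ = 776 MPa, n = 0.420
Smallest n: soda-lime glass with n = 0.204.

soda-lime glass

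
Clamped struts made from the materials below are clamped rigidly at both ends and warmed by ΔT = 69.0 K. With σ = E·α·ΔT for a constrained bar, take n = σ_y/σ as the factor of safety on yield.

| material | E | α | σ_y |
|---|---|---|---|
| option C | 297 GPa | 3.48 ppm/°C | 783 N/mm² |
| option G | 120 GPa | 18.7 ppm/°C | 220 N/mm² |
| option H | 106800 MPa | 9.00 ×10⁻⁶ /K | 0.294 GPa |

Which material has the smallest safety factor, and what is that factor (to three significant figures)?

Per material, after unit conversion:
  option C: E = 297.0, α = 3.48, σ_y = 783.0 → σ = 71.3 MPa, n = 11.0
  option G: E = 120.0, α = 18.7, σ_y = 220.0 → σ = 155 MPa, n = 1.42
  option H: E = 106.8, α = 9.00, σ_y = 294.0 → σ = 66.3 MPa, n = 4.43
Option G has the lowest safety factor, n = 1.42.

option G, n = 1.42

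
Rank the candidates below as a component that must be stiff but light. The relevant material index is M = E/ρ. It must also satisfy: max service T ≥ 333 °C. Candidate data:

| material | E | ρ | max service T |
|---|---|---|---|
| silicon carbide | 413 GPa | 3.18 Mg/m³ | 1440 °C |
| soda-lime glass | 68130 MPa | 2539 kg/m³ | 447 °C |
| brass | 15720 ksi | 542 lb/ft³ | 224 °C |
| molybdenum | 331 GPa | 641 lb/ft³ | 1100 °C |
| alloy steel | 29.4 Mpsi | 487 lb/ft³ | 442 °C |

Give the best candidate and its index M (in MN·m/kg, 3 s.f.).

silicon carbide, M = 130 MN·m/kg

Screen on constraints: max service T ≥ 333 °C. Survivors: silicon carbide, soda-lime glass, molybdenum, alloy steel.
Putting every candidate on a common basis:
  silicon carbide: E = 413.0 GPa, ρ = 3180 kg/m³
  soda-lime glass: E = 68.13 GPa, ρ = 2539 kg/m³
  molybdenum: E = 331.0 GPa, ρ = 10270 kg/m³
  alloy steel: E = 202.7 GPa, ρ = 7801 kg/m³
  silicon carbide: M = 130 MN·m/kg
  molybdenum: M = 32.2 MN·m/kg
  soda-lime glass: M = 26.8 MN·m/kg
  alloy steel: M = 26.0 MN·m/kg
Highest index: silicon carbide.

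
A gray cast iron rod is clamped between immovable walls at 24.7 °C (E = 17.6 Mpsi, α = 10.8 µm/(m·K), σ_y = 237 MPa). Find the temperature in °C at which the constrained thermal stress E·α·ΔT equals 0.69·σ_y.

E = 17.6 Mpsi = 121.3 GPa.
E·α·ΔT = 163.5 MPa ⇒ ΔT = 163.5 / (121.3×10³ × 10.8×10⁻⁶) = 124.8 K.
T = 24.7 + 124.8 = 149.5 °C.

149 °C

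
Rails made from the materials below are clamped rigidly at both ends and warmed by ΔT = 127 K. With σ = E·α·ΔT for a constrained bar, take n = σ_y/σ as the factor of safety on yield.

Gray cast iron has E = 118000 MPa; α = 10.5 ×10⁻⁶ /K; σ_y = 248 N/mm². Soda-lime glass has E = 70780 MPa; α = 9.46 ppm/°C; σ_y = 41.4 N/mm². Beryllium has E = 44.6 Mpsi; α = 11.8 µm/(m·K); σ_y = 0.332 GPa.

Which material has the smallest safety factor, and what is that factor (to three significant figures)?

soda-lime glass, n = 0.487

With everything in SI (GPa, ×10⁻⁶/K, MPa):
  gray cast iron: E = 118.0, α = 10.5, σ_y = 248.0 → σ = 157 MPa, n = 1.58
  soda-lime glass: E = 70.78, α = 9.46, σ_y = 41.40 → σ = 85.0 MPa, n = 0.487
  beryllium: E = 307.5, α = 11.8, σ_y = 332.0 → σ = 461 MPa, n = 0.720
The minimum is soda-lime glass at n = 0.487.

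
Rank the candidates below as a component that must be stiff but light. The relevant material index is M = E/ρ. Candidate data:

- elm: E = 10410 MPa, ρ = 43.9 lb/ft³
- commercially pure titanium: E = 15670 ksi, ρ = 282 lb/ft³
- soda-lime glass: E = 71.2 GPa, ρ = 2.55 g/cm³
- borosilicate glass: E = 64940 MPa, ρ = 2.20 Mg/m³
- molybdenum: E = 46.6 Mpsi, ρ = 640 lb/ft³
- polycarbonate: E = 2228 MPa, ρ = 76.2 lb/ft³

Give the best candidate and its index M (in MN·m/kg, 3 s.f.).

Normalizing units and computing the index:
  elm: E = 10.41 GPa, ρ = 703.2 kg/m³
  commercially pure titanium: E = 108.0 GPa, ρ = 4517 kg/m³
  soda-lime glass: E = 71.20 GPa, ρ = 2550 kg/m³
  borosilicate glass: E = 64.94 GPa, ρ = 2200 kg/m³
  molybdenum: E = 321.3 GPa, ρ = 10250 kg/m³
  polycarbonate: E = 2.228 GPa, ρ = 1221 kg/m³
  molybdenum: M = 31.3 MN·m/kg
  borosilicate glass: M = 29.5 MN·m/kg
  soda-lime glass: M = 27.9 MN·m/kg
  commercially pure titanium: M = 23.9 MN·m/kg
  elm: M = 14.8 MN·m/kg
  polycarbonate: M = 1.83 MN·m/kg
Molybdenum ranks first.

molybdenum, M = 31.3 MN·m/kg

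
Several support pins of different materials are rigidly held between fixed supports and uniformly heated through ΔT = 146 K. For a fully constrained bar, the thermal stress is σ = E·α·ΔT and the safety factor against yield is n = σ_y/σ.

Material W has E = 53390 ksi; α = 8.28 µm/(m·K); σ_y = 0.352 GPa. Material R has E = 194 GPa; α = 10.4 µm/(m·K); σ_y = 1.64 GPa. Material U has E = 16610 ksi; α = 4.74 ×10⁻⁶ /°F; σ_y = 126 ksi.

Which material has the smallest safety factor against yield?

Converting E to GPa, α to ×10⁻⁶/K, σ_y to MPa, then σ and n for each:
  material W: E = 368.1, α = 8.28, σ_y = 352.0 → σ = 445 MPa, n = 0.791
  material R: E = 194.0, α = 10.4, σ_y = 1640 → σ = 295 MPa, n = 5.57
  material U: E = 114.5, α = 8.53, σ_y = 868.7 → σ = 143 MPa, n = 6.09
Material W has the lowest safety factor, n = 0.791.

material W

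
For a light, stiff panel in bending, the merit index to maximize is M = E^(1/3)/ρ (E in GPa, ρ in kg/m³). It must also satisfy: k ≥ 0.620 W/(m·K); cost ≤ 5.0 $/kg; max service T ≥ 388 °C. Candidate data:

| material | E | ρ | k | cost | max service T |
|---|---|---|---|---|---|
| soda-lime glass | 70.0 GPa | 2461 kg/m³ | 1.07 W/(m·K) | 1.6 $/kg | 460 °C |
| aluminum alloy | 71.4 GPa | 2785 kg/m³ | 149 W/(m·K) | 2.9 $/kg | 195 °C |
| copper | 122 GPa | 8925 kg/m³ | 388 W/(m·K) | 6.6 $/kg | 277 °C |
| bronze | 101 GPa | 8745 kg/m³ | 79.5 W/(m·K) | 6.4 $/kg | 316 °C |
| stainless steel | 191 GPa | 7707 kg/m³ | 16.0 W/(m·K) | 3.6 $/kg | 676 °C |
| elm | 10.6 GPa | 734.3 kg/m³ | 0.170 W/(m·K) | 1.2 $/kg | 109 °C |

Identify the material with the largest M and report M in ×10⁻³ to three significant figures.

Screen on constraints: k ≥ 0.620 W/(m·K); cost ≤ 5.0 $/kg; max service T ≥ 388 °C. Survivors: soda-lime glass, stainless steel.
Computing M directly (units already consistent):
  soda-lime glass: M = 1.67×10⁻³
  stainless steel: M = 0.747×10⁻³
Soda-lime glass ranks first.

soda-lime glass, M = 1.67×10⁻³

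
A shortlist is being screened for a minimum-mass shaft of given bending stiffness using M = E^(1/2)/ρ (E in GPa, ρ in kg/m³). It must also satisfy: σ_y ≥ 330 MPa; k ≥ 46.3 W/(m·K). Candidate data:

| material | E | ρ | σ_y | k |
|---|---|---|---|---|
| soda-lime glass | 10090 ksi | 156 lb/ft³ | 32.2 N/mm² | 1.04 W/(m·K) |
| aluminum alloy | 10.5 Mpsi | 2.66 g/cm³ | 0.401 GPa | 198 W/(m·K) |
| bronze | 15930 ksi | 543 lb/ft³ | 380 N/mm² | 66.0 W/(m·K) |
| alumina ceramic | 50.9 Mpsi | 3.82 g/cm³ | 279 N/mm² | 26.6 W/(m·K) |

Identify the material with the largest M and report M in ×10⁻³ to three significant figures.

Screen on constraints: σ_y ≥ 330 MPa; k ≥ 46.3 W/(m·K). Survivors: aluminum alloy, bronze.
Convert each candidate to consistent units, then evaluate M:
  aluminum alloy: E = 72.39 GPa, ρ = 2660 kg/m³
  bronze: E = 109.8 GPa, ρ = 8698 kg/m³
  aluminum alloy: M = 3.20×10⁻³
  bronze: M = 1.20×10⁻³
Aluminum alloy ranks first.

aluminum alloy, M = 3.20×10⁻³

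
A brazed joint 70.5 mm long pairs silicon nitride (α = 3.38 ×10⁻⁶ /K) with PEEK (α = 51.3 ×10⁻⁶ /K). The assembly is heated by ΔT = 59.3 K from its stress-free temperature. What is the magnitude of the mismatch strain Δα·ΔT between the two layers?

Δα = |3.38 − 51.3|×10⁻⁶/K = 47.9×10⁻⁶/K.
Mismatch strain = Δα·ΔT = 47.9×10⁻⁶ × 59.3 = 2.84×10⁻³.

2.84×10⁻³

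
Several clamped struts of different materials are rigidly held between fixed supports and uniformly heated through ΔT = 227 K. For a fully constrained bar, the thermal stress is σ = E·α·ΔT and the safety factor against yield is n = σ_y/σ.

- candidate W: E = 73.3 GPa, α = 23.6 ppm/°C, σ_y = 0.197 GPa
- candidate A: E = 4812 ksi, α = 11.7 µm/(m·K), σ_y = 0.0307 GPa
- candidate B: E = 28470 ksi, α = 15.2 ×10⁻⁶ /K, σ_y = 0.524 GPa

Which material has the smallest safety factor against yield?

candidate A

Converting E to GPa, α to ×10⁻⁶/K, σ_y to MPa, then σ and n for each:
  candidate W: E = 73.30, α = 23.6, σ_y = 197.0 → σ = 393 MPa, n = 0.502
  candidate A: E = 33.18, α = 11.7, σ_y = 30.70 → σ = 88.1 MPa, n = 0.348
  candidate B: E = 196.3, α = 15.2, σ_y = 524.0 → σ = 677 MPa, n = 0.774
The minimum is candidate A at n = 0.348.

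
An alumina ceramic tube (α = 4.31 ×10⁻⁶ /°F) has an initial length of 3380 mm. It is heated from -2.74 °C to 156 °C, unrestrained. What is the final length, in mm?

Convert α: 4.31×10⁻⁶/°F × (9/5) = 7.76×10⁻⁶/K.
ΔT = 156 − (-2.74) = 158.7 K.
ΔL = α·L₀·ΔT = 7.76×10⁻⁶ × 3380 mm × 158.7 K = 4.16 mm.
L = L₀ + ΔL = 3380 + 4.16 = 3384.2 mm.

3384.2 mm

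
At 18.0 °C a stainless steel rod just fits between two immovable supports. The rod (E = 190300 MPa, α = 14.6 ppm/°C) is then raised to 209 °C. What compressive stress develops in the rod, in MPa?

E = 190300 MPa = 190.3 GPa.
ΔT = 191.0 K. Constrained thermal stress σ = E·α·ΔT = 190.3×10³ MPa × 14.6×10⁻⁶ × 191.0 = 531 MPa (compressive).

531 MPa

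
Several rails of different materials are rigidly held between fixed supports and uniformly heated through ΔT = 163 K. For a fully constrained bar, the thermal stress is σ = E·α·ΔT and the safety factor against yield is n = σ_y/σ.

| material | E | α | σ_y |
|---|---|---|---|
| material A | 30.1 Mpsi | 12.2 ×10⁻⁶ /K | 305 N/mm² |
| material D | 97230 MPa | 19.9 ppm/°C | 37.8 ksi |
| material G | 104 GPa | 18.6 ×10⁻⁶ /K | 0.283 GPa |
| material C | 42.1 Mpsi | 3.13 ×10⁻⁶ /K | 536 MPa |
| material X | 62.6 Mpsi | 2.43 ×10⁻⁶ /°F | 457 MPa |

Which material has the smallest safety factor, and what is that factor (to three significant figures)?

material A, n = 0.739

Converting E to GPa, α to ×10⁻⁶/K, σ_y to MPa, then σ and n for each:
  material A: E = 207.5, α = 12.2, σ_y = 305.0 → σ = 413 MPa, n = 0.739
  material D: E = 97.23, α = 19.9, σ_y = 260.6 → σ = 315 MPa, n = 0.826
  material G: E = 104.0, α = 18.6, σ_y = 283.0 → σ = 315 MPa, n = 0.898
  material C: E = 290.3, α = 3.13, σ_y = 536.0 → σ = 148 MPa, n = 3.62
  material X: E = 431.6, α = 4.37, σ_y = 457.0 → σ = 308 MPa, n = 1.49
Smallest n: material A with n = 0.739.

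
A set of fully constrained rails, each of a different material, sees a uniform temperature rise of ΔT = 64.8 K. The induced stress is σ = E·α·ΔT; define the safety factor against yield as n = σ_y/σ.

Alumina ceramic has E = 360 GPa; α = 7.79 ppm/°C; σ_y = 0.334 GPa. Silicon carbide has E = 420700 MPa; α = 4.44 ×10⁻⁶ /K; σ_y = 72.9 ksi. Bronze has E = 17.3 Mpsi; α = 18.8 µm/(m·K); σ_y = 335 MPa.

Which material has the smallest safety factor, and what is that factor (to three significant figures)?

In consistent units (E in GPa, α in ×10⁻⁶/K, σ_y in MPa):
  alumina ceramic: E = 360.0, α = 7.79, σ_y = 334.0 → σ = 182 MPa, n = 1.84
  silicon carbide: E = 420.7, α = 4.44, σ_y = 502.6 → σ = 121 MPa, n = 4.15
  bronze: E = 119.3, α = 18.8, σ_y = 335.0 → σ = 145 MPa, n = 2.31
The minimum is alumina ceramic at n = 1.84.

alumina ceramic, n = 1.84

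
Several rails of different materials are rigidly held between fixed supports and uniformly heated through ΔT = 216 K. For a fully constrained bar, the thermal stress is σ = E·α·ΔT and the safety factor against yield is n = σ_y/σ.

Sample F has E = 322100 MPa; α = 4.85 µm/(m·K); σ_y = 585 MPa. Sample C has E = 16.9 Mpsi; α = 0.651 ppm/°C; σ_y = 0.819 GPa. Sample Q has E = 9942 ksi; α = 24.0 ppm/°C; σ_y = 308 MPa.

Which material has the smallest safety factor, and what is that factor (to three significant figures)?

In consistent units (E in GPa, α in ×10⁻⁶/K, σ_y in MPa):
  sample F: E = 322.1, α = 4.85, σ_y = 585.0 → σ = 337 MPa, n = 1.73
  sample C: E = 116.5, α = 0.651, σ_y = 819.0 → σ = 16.4 MPa, n = 50.0
  sample Q: E = 68.55, α = 24.0, σ_y = 308.0 → σ = 355 MPa, n = 0.867
Smallest n: sample Q with n = 0.867.

sample Q, n = 0.867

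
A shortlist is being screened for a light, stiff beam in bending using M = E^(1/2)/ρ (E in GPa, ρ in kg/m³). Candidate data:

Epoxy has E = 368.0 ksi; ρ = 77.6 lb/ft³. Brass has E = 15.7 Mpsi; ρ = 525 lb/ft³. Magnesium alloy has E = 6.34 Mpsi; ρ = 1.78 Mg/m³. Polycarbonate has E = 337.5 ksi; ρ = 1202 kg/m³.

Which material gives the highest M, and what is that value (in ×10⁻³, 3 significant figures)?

magnesium alloy, M = 3.71×10⁻³

After converting to SI:
  epoxy: E = 2.537 GPa, ρ = 1243 kg/m³
  brass: E = 108.2 GPa, ρ = 8410 kg/m³
  magnesium alloy: E = 43.71 GPa, ρ = 1780 kg/m³
  polycarbonate: E = 2.327 GPa, ρ = 1202 kg/m³
  magnesium alloy: M = 3.71×10⁻³
  epoxy: M = 1.28×10⁻³
  polycarbonate: M = 1.27×10⁻³
  brass: M = 1.24×10⁻³
The maximum is for magnesium alloy.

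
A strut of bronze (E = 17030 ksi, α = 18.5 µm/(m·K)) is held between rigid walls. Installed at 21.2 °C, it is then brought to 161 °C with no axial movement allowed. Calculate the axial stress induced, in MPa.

304 MPa

E = 17030 ksi = 117.4 GPa.
ΔT = 139.8 K. Constrained thermal stress σ = E·α·ΔT = 117.4×10³ MPa × 18.5×10⁻⁶ × 139.8 = 304 MPa (compressive).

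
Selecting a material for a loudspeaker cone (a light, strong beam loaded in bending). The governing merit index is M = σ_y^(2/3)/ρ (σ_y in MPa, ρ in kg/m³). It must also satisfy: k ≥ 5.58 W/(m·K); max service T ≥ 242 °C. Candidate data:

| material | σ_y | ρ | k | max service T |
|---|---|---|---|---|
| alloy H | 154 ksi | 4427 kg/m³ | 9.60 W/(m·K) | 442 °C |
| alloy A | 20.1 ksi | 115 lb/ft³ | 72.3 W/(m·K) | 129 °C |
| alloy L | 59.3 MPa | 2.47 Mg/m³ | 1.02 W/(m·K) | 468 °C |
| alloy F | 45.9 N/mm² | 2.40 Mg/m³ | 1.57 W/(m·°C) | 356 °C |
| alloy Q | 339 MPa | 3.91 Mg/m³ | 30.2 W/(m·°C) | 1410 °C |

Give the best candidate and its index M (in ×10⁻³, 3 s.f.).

Screen on constraints: k ≥ 5.58 W/(m·K); max service T ≥ 242 °C. Survivors: alloy H, alloy Q.
After converting to SI:
  alloy H: σ_y = 1062 MPa, ρ = 4427 kg/m³
  alloy Q: σ_y = 339.0 MPa, ρ = 3910 kg/m³
  alloy H: M = 23.5×10⁻³
  alloy Q: M = 12.4×10⁻³
Alloy H has the largest M.

alloy H, M = 23.5×10⁻³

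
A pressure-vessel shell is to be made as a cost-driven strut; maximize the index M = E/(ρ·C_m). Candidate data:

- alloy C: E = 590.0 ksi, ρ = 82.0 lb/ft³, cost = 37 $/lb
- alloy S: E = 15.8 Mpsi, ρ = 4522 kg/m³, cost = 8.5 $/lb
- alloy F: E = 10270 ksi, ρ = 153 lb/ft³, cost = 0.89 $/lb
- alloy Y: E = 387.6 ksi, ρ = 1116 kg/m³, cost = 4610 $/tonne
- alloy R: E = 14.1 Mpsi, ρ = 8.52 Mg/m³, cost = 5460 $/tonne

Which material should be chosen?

In SI units:
  alloy C: E = 4.068 GPa, ρ = 1314 kg/m³, cost = 81.57 $/kg
  alloy S: E = 108.9 GPa, ρ = 4522 kg/m³, cost = 18.74 $/kg
  alloy F: E = 70.81 GPa, ρ = 2451 kg/m³, cost = 1.962 $/kg
  alloy Y: E = 2.672 GPa, ρ = 1116 kg/m³, cost = 4.610 $/kg
  alloy R: E = 97.22 GPa, ρ = 8520 kg/m³, cost = 5.460 $/kg
  alloy F: M = 14.7 MN·m per $
  alloy R: M = 2.09 MN·m per $
  alloy S: M = 1.29 MN·m per $
  alloy Y: M = 0.519 MN·m per $
  alloy C: M = 0.0380 MN·m per $
Highest index: alloy F.

alloy F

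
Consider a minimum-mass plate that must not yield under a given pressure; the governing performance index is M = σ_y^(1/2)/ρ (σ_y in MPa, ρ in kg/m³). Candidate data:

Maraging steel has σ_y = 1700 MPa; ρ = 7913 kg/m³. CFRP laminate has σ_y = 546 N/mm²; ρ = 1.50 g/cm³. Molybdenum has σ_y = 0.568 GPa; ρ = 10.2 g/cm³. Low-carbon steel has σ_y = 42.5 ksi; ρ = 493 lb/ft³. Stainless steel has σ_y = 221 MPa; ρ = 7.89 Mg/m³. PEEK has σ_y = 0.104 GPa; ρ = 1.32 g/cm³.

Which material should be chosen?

CFRP laminate

Putting every candidate on a common basis:
  maraging steel: σ_y = 1700 MPa, ρ = 7913 kg/m³
  CFRP laminate: σ_y = 546.0 MPa, ρ = 1500 kg/m³
  molybdenum: σ_y = 568.0 MPa, ρ = 10200 kg/m³
  low-carbon steel: σ_y = 293.0 MPa, ρ = 7897 kg/m³
  stainless steel: σ_y = 221.0 MPa, ρ = 7890 kg/m³
  PEEK: σ_y = 104.0 MPa, ρ = 1320 kg/m³
  CFRP laminate: M = 15.6×10⁻³
  PEEK: M = 7.73×10⁻³
  maraging steel: M = 5.21×10⁻³
  molybdenum: M = 2.34×10⁻³
  low-carbon steel: M = 2.17×10⁻³
  stainless steel: M = 1.88×10⁻³
The maximum is for CFRP laminate.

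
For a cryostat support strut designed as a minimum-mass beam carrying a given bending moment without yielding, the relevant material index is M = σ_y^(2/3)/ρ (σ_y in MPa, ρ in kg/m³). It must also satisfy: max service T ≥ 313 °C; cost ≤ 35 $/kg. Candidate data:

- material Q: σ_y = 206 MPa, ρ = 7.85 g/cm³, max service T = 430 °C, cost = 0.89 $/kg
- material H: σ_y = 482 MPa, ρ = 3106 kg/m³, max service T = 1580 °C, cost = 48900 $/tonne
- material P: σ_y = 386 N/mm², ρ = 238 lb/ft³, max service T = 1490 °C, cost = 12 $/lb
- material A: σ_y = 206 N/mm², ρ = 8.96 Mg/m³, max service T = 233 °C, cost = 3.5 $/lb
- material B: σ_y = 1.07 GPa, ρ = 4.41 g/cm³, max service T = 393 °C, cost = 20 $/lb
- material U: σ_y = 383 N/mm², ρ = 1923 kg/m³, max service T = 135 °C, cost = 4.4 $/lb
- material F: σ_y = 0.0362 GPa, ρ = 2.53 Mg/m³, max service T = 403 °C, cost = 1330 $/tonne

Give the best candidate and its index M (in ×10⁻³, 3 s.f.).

material P, M = 13.9×10⁻³

Screen on constraints: max service T ≥ 313 °C; cost ≤ 35 $/kg. Survivors: material Q, material P, material F.
Putting every candidate on a common basis:
  material Q: σ_y = 206.0 MPa, ρ = 7850 kg/m³
  material P: σ_y = 386.0 MPa, ρ = 3812 kg/m³
  material F: σ_y = 36.20 MPa, ρ = 2530 kg/m³
  material P: M = 13.9×10⁻³
  material Q: M = 4.44×10⁻³
  material F: M = 4.33×10⁻³
Material P has the largest M.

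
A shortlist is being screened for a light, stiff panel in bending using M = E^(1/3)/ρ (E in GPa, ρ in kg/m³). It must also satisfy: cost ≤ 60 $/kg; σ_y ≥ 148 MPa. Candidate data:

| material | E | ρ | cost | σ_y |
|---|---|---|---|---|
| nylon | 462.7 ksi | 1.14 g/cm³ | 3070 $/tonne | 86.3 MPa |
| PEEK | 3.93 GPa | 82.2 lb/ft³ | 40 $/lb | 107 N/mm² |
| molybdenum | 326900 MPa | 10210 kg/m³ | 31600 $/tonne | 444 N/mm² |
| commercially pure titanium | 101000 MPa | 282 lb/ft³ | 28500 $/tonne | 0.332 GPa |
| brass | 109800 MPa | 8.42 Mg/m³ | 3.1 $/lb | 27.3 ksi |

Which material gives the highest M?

commercially pure titanium

Screen on constraints: cost ≤ 60 $/kg; σ_y ≥ 148 MPa. Survivors: molybdenum, commercially pure titanium, brass.
Convert each candidate to consistent units, then evaluate M:
  molybdenum: E = 326.9 GPa, ρ = 10210 kg/m³
  commercially pure titanium: E = 101.0 GPa, ρ = 4517 kg/m³
  brass: E = 109.8 GPa, ρ = 8420 kg/m³
  commercially pure titanium: M = 1.03×10⁻³
  molybdenum: M = 0.675×10⁻³
  brass: M = 0.569×10⁻³
Commercially pure titanium ranks first.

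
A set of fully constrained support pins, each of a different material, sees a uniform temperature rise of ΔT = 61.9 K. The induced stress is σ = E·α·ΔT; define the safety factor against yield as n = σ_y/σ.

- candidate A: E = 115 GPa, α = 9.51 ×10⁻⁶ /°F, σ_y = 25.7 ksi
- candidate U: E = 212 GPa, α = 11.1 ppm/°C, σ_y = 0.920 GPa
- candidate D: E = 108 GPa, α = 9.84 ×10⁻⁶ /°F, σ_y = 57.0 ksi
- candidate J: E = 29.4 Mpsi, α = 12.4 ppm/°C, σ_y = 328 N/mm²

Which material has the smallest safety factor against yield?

In consistent units (E in GPa, α in ×10⁻⁶/K, σ_y in MPa):
  candidate A: E = 115.0, α = 17.1, σ_y = 177.2 → σ = 122 MPa, n = 1.45
  candidate U: E = 212.0, α = 11.1, σ_y = 920.0 → σ = 146 MPa, n = 6.32
  candidate D: E = 108.0, α = 17.7, σ_y = 393.0 → σ = 118 MPa, n = 3.32
  candidate J: E = 202.7, α = 12.4, σ_y = 328.0 → σ = 156 MPa, n = 2.11
Candidate A has the lowest safety factor, n = 1.45.

candidate A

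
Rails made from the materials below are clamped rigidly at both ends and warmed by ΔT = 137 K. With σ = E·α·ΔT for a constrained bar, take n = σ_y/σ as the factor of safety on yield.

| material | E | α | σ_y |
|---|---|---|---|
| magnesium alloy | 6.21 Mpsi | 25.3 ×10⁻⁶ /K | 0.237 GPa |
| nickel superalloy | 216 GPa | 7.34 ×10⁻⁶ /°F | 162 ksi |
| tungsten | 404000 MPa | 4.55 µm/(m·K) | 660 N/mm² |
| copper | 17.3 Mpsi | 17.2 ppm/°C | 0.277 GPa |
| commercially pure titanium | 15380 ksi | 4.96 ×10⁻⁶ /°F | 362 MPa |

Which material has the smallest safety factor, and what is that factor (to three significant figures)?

copper, n = 0.986

Converting E to GPa, α to ×10⁻⁶/K, σ_y to MPa, then σ and n for each:
  magnesium alloy: E = 42.82, α = 25.3, σ_y = 237.0 → σ = 148 MPa, n = 1.60
  nickel superalloy: E = 216.0, α = 13.2, σ_y = 1117 → σ = 391 MPa, n = 2.86
  tungsten: E = 404.0, α = 4.55, σ_y = 660.0 → σ = 252 MPa, n = 2.62
  copper: E = 119.3, α = 17.2, σ_y = 277.0 → σ = 281 MPa, n = 0.986
  commercially pure titanium: E = 106.0, α = 8.93, σ_y = 362.0 → σ = 130 MPa, n = 2.79
The minimum is copper at n = 0.986.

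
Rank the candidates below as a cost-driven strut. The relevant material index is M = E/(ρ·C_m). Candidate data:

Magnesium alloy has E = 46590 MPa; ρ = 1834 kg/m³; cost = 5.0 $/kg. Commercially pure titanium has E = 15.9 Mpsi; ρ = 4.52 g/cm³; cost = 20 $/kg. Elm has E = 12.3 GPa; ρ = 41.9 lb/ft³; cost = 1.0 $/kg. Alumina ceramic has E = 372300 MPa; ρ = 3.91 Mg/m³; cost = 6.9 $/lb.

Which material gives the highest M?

elm

Putting every candidate on a common basis:
  magnesium alloy: E = 46.59 GPa, ρ = 1834 kg/m³, cost = 5.000 $/kg
  commercially pure titanium: E = 109.6 GPa, ρ = 4520 kg/m³, cost = 20.00 $/kg
  elm: E = 12.30 GPa, ρ = 671.2 kg/m³, cost = 1.000 $/kg
  alumina ceramic: E = 372.3 GPa, ρ = 3910 kg/m³, cost = 15.21 $/kg
  elm: M = 18.3 MN·m per $
  alumina ceramic: M = 6.26 MN·m per $
  magnesium alloy: M = 5.08 MN·m per $
  commercially pure titanium: M = 1.21 MN·m per $
Elm ranks first.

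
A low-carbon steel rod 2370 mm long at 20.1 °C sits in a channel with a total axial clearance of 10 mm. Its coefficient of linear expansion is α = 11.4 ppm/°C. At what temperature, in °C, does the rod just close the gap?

α·L₀·ΔT = 10.0 mm ⇒ ΔT = 10.0 / (11.4×10⁻⁶ × 2370.0) = 370.1 K.
T = 20.1 + 370.1 = 390.2 °C.

390 °C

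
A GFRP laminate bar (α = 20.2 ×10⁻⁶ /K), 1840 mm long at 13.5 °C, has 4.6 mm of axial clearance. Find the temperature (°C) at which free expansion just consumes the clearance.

137 °C

α·L₀·ΔT = 4.6 mm ⇒ ΔT = 4.6 / (20.2×10⁻⁶ × 1840.0) = 123.8 K.
T = 13.5 + 123.8 = 137.3 °C.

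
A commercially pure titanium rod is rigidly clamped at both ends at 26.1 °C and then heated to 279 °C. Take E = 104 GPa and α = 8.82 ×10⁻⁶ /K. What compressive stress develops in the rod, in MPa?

ΔT = 252.9 K. Constrained thermal stress σ = E·α·ΔT = 104.0×10³ MPa × 8.82×10⁻⁶ × 252.9 = 232 MPa (compressive).

232 MPa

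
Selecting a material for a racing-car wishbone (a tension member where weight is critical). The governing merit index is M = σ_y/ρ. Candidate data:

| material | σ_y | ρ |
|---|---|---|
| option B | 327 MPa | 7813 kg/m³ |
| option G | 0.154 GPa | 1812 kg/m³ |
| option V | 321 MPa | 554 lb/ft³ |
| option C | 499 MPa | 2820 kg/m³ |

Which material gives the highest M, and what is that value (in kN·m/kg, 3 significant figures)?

After converting to SI:
  option B: σ_y = 327.0 MPa, ρ = 7813 kg/m³
  option G: σ_y = 154.0 MPa, ρ = 1812 kg/m³
  option V: σ_y = 321.0 MPa, ρ = 8874 kg/m³
  option C: σ_y = 499.0 MPa, ρ = 2820 kg/m³
  option C: M = 177 kN·m/kg
  option G: M = 85.0 kN·m/kg
  option B: M = 41.9 kN·m/kg
  option V: M = 36.2 kN·m/kg
Option C has the largest M.

option C, M = 177 kN·m/kg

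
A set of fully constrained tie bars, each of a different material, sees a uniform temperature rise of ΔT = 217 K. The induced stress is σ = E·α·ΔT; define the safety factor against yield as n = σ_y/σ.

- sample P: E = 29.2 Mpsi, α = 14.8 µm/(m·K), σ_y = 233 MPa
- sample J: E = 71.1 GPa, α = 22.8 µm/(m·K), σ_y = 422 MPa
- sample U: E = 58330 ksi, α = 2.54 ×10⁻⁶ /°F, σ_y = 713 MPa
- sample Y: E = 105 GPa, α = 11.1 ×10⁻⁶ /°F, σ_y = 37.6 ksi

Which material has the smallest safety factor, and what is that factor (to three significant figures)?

sample P, n = 0.360

Converting E to GPa, α to ×10⁻⁶/K, σ_y to MPa, then σ and n for each:
  sample P: E = 201.3, α = 14.8, σ_y = 233.0 → σ = 647 MPa, n = 0.360
  sample J: E = 71.10, α = 22.8, σ_y = 422.0 → σ = 352 MPa, n = 1.20
  sample U: E = 402.2, α = 4.57, σ_y = 713.0 → σ = 399 MPa, n = 1.79
  sample Y: E = 105.0, α = 20.0, σ_y = 259.2 → σ = 455 MPa, n = 0.569
Sample P has the lowest safety factor, n = 0.360.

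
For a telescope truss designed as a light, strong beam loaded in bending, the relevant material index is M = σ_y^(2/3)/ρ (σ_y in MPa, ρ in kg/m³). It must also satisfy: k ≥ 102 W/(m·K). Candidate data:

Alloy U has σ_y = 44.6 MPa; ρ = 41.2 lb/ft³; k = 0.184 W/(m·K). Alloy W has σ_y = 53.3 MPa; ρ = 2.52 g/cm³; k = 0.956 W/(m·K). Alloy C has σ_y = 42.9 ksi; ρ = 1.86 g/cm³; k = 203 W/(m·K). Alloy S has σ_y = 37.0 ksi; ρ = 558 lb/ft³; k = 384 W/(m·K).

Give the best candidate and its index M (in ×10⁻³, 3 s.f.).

Screen on constraints: k ≥ 102 W/(m·K). Survivors: alloy C, alloy S.
Convert each candidate to consistent units, then evaluate M:
  alloy C: σ_y = 295.8 MPa, ρ = 1860 kg/m³
  alloy S: σ_y = 255.1 MPa, ρ = 8938 kg/m³
  alloy C: M = 23.9×10⁻³
  alloy S: M = 4.50×10⁻³
Alloy C ranks first.

alloy C, M = 23.9×10⁻³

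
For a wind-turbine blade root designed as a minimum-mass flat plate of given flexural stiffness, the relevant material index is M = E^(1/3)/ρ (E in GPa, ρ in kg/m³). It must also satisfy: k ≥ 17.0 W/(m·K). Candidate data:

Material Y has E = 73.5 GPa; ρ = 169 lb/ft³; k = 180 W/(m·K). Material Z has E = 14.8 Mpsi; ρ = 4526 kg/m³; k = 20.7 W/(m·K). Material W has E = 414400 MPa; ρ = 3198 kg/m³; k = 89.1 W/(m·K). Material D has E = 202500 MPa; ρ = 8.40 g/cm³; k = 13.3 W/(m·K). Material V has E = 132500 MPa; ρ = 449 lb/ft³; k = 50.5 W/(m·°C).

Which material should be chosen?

material W

Screen on constraints: k ≥ 17.0 W/(m·K). Survivors: material Y, material Z, material W, material V.
Convert each candidate to consistent units, then evaluate M:
  material Y: E = 73.50 GPa, ρ = 2707 kg/m³
  material Z: E = 102.0 GPa, ρ = 4526 kg/m³
  material W: E = 414.4 GPa, ρ = 3198 kg/m³
  material V: E = 132.5 GPa, ρ = 7192 kg/m³
  material W: M = 2.33×10⁻³
  material Y: M = 1.55×10⁻³
  material Z: M = 1.03×10⁻³
  material V: M = 0.709×10⁻³
Material W ranks first.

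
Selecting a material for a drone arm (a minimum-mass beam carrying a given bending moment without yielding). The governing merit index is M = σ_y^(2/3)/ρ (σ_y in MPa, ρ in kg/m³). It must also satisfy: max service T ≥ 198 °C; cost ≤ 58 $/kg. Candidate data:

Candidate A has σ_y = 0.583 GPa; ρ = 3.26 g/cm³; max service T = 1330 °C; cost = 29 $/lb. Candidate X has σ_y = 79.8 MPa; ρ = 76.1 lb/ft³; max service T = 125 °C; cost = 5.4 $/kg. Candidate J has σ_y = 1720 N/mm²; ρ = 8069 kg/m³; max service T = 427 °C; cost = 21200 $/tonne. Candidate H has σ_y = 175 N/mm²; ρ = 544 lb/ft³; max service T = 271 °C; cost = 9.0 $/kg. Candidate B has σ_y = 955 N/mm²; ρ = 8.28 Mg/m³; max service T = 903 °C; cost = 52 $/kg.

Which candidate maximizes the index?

Screen on constraints: max service T ≥ 198 °C; cost ≤ 58 $/kg. Survivors: candidate J, candidate H, candidate B.
Normalizing units and computing the index:
  candidate J: σ_y = 1720 MPa, ρ = 8069 kg/m³
  candidate H: σ_y = 175.0 MPa, ρ = 8714 kg/m³
  candidate B: σ_y = 955.0 MPa, ρ = 8280 kg/m³
  candidate J: M = 17.8×10⁻³
  candidate B: M = 11.7×10⁻³
  candidate H: M = 3.59×10⁻³
Highest index: candidate J.

candidate J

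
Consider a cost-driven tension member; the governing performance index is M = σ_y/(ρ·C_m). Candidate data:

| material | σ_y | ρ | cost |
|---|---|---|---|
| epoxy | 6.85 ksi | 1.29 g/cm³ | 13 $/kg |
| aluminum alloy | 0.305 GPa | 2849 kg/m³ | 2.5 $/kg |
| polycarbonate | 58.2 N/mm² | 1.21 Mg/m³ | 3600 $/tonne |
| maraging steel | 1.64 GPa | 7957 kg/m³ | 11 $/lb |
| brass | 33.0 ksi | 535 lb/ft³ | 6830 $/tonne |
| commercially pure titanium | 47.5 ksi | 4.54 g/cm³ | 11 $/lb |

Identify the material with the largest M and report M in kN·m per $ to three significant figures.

aluminum alloy, M = 42.8 kN·m per $

Convert each candidate to consistent units, then evaluate M:
  epoxy: σ_y = 47.23 MPa, ρ = 1290 kg/m³, cost = 13.00 $/kg
  aluminum alloy: σ_y = 305.0 MPa, ρ = 2849 kg/m³, cost = 2.500 $/kg
  polycarbonate: σ_y = 58.20 MPa, ρ = 1210 kg/m³, cost = 3.600 $/kg
  maraging steel: σ_y = 1640 MPa, ρ = 7957 kg/m³, cost = 24.25 $/kg
  brass: σ_y = 227.5 MPa, ρ = 8570 kg/m³, cost = 6.830 $/kg
  commercially pure titanium: σ_y = 327.5 MPa, ρ = 4540 kg/m³, cost = 24.25 $/kg
  aluminum alloy: M = 42.8 kN·m per $
  polycarbonate: M = 13.4 kN·m per $
  maraging steel: M = 8.50 kN·m per $
  brass: M = 3.89 kN·m per $
  commercially pure titanium: M = 2.97 kN·m per $
  epoxy: M = 2.82 kN·m per $
The maximum is for aluminum alloy.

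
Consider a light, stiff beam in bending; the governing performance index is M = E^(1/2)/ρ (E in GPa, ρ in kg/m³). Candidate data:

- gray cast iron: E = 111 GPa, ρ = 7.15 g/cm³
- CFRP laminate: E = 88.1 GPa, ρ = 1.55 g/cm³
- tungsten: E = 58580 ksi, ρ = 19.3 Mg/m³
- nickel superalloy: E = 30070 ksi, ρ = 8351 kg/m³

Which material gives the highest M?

Putting every candidate on a common basis:
  gray cast iron: E = 111.0 GPa, ρ = 7150 kg/m³
  CFRP laminate: E = 88.10 GPa, ρ = 1550 kg/m³
  tungsten: E = 403.9 GPa, ρ = 19300 kg/m³
  nickel superalloy: E = 207.3 GPa, ρ = 8351 kg/m³
  CFRP laminate: M = 6.06×10⁻³
  nickel superalloy: M = 1.72×10⁻³
  gray cast iron: M = 1.47×10⁻³
  tungsten: M = 1.04×10⁻³
The maximum is for CFRP laminate.

CFRP laminate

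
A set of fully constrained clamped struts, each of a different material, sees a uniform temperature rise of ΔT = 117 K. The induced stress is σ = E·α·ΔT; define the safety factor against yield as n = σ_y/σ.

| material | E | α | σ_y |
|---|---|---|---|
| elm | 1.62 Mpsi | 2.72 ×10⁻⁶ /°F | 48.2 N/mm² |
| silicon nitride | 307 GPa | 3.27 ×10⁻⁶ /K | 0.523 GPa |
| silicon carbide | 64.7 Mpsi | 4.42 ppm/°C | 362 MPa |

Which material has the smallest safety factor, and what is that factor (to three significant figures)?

silicon carbide, n = 1.57

Converting E to GPa, α to ×10⁻⁶/K, σ_y to MPa, then σ and n for each:
  elm: E = 11.17, α = 4.90, σ_y = 48.20 → σ = 6.40 MPa, n = 7.53
  silicon nitride: E = 307.0, α = 3.27, σ_y = 523.0 → σ = 117 MPa, n = 4.45
  silicon carbide: E = 446.1, α = 4.42, σ_y = 362.0 → σ = 231 MPa, n = 1.57
Silicon carbide has the lowest safety factor, n = 1.57.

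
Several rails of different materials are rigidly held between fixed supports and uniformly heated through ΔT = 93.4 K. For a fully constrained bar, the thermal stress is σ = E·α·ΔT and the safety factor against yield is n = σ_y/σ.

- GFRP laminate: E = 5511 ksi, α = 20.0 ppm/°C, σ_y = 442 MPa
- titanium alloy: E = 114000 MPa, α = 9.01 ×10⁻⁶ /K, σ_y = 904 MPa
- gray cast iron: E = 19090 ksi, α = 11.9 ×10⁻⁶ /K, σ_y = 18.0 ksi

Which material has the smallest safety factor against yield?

gray cast iron

With everything in SI (GPa, ×10⁻⁶/K, MPa):
  GFRP laminate: E = 38.00, α = 20.0, σ_y = 442.0 → σ = 71.0 MPa, n = 6.23
  titanium alloy: E = 114.0, α = 9.01, σ_y = 904.0 → σ = 95.9 MPa, n = 9.42
  gray cast iron: E = 131.6, α = 11.9, σ_y = 124.1 → σ = 146 MPa, n = 0.848
Gray cast iron has the lowest safety factor, n = 0.848.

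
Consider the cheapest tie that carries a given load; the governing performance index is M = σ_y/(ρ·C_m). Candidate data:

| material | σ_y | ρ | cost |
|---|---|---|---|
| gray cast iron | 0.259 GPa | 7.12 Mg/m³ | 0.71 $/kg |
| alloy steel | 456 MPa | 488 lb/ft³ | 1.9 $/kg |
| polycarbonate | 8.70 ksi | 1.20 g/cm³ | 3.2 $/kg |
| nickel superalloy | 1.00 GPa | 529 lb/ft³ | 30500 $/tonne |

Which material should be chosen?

Convert each candidate to consistent units, then evaluate M:
  gray cast iron: σ_y = 259.0 MPa, ρ = 7120 kg/m³, cost = 0.7100 $/kg
  alloy steel: σ_y = 456.0 MPa, ρ = 7817 kg/m³, cost = 1.900 $/kg
  polycarbonate: σ_y = 59.98 MPa, ρ = 1200 kg/m³, cost = 3.200 $/kg
  nickel superalloy: σ_y = 1000 MPa, ρ = 8474 kg/m³, cost = 30.50 $/kg
  gray cast iron: M = 51.2 kN·m per $
  alloy steel: M = 30.7 kN·m per $
  polycarbonate: M = 15.6 kN·m per $
  nickel superalloy: M = 3.87 kN·m per $
Highest index: gray cast iron.

gray cast iron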